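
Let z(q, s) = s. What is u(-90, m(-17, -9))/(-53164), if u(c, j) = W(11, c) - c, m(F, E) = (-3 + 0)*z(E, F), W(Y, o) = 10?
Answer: -25/13291 ≈ -0.0018810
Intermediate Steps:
m(F, E) = -3*F (m(F, E) = (-3 + 0)*F = -3*F)
u(c, j) = 10 - c
u(-90, m(-17, -9))/(-53164) = (10 - 1*(-90))/(-53164) = (10 + 90)*(-1/53164) = 100*(-1/53164) = -25/13291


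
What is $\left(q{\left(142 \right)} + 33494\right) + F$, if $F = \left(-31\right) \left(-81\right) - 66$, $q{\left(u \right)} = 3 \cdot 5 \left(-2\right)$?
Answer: $35909$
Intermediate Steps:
$q{\left(u \right)} = -30$ ($q{\left(u \right)} = 15 \left(-2\right) = -30$)
$F = 2445$ ($F = 2511 - 66 = 2445$)
$\left(q{\left(142 \right)} + 33494\right) + F = \left(-30 + 33494\right) + 2445 = 33464 + 2445 = 35909$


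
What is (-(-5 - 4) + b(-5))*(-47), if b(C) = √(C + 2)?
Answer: -423 - 47*I*√3 ≈ -423.0 - 81.406*I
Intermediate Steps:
b(C) = √(2 + C)
(-(-5 - 4) + b(-5))*(-47) = (-(-5 - 4) + √(2 - 5))*(-47) = (-1*(-9) + √(-3))*(-47) = (9 + I*√3)*(-47) = -423 - 47*I*√3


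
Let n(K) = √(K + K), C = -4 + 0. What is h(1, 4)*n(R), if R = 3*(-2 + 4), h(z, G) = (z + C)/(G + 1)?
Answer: -6*√3/5 ≈ -2.0785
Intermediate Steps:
C = -4
h(z, G) = (-4 + z)/(1 + G) (h(z, G) = (z - 4)/(G + 1) = (-4 + z)/(1 + G))
R = 6 (R = 3*2 = 6)
n(K) = √2*√K (n(K) = √(2*K) = √2*√K)
h(1, 4)*n(R) = ((-4 + 1)/(1 + 4))*(√2*√6) = (-3/5)*(2*√3) = ((⅕)*(-3))*(2*√3) = -6*√3/5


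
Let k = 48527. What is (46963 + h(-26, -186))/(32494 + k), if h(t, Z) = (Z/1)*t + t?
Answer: 51773/81021 ≈ 0.63901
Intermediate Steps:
h(t, Z) = t + Z*t (h(t, Z) = (Z*1)*t + t = Z*t + t = t + Z*t)
(46963 + h(-26, -186))/(32494 + k) = (46963 - 26*(1 - 186))/(32494 + 48527) = (46963 - 26*(-185))/81021 = (46963 + 4810)*(1/81021) = 51773*(1/81021) = 51773/81021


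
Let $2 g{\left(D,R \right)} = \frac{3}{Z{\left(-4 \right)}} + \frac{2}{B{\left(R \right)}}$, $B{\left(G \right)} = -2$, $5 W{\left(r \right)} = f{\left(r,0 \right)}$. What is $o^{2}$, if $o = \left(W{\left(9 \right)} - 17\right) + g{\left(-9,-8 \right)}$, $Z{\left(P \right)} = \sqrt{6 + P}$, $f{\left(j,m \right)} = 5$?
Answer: $\frac{2187}{8} - \frac{99 \sqrt{2}}{4} \approx 238.37$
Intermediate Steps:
$W{\left(r \right)} = 1$ ($W{\left(r \right)} = \frac{1}{5} \cdot 5 = 1$)
$g{\left(D,R \right)} = - \frac{1}{2} + \frac{3 \sqrt{2}}{4}$ ($g{\left(D,R \right)} = \frac{\frac{3}{\sqrt{6 - 4}} + \frac{2}{-2}}{2} = \frac{\frac{3}{\sqrt{2}} + 2 \left(- \frac{1}{2}\right)}{2} = \frac{3 \frac{\sqrt{2}}{2} - 1}{2} = \frac{\frac{3 \sqrt{2}}{2} - 1}{2} = \frac{-1 + \frac{3 \sqrt{2}}{2}}{2} = - \frac{1}{2} + \frac{3 \sqrt{2}}{4}$)
$o = - \frac{33}{2} + \frac{3 \sqrt{2}}{4}$ ($o = \left(1 - 17\right) - \left(\frac{1}{2} - \frac{3 \sqrt{2}}{4}\right) = -16 - \left(\frac{1}{2} - \frac{3 \sqrt{2}}{4}\right) = - \frac{33}{2} + \frac{3 \sqrt{2}}{4} \approx -15.439$)
$o^{2} = \left(- \frac{33}{2} + \frac{3 \sqrt{2}}{4}\right)^{2}$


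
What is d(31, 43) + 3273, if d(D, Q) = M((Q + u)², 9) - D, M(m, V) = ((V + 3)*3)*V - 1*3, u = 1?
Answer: 3563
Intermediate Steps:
M(m, V) = -3 + V*(9 + 3*V) (M(m, V) = ((3 + V)*3)*V - 3 = (9 + 3*V)*V - 3 = V*(9 + 3*V) - 3 = -3 + V*(9 + 3*V))
d(D, Q) = 321 - D (d(D, Q) = (-3 + 3*9² + 9*9) - D = (-3 + 3*81 + 81) - D = (-3 + 243 + 81) - D = 321 - D)
d(31, 43) + 3273 = (321 - 1*31) + 3273 = (321 - 31) + 3273 = 290 + 3273 = 3563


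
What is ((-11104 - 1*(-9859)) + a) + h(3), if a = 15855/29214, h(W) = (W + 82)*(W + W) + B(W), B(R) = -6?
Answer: -7210573/9738 ≈ -740.46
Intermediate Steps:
h(W) = -6 + 2*W*(82 + W) (h(W) = (W + 82)*(W + W) - 6 = (82 + W)*(2*W) - 6 = 2*W*(82 + W) - 6 = -6 + 2*W*(82 + W))
a = 5285/9738 (a = 15855*(1/29214) = 5285/9738 ≈ 0.54272)
((-11104 - 1*(-9859)) + a) + h(3) = ((-11104 - 1*(-9859)) + 5285/9738) + (-6 + 2*3**2 + 164*3) = ((-11104 + 9859) + 5285/9738) + (-6 + 2*9 + 492) = (-1245 + 5285/9738) + (-6 + 18 + 492) = -12118525/9738 + 504 = -7210573/9738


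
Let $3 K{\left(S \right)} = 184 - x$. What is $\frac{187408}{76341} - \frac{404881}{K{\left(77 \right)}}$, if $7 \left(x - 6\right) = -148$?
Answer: $- \frac{648828182089}{106419354} \approx -6096.9$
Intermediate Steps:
$x = - \frac{106}{7}$ ($x = 6 + \frac{1}{7} \left(-148\right) = 6 - \frac{148}{7} = - \frac{106}{7} \approx -15.143$)
$K{\left(S \right)} = \frac{1394}{21}$ ($K{\left(S \right)} = \frac{184 - - \frac{106}{7}}{3} = \frac{184 + \frac{106}{7}}{3} = \frac{1}{3} \cdot \frac{1394}{7} = \frac{1394}{21}$)
$\frac{187408}{76341} - \frac{404881}{K{\left(77 \right)}} = \frac{187408}{76341} - \frac{404881}{\frac{1394}{21}} = 187408 \cdot \frac{1}{76341} - \frac{8502501}{1394} = \frac{187408}{76341} - \frac{8502501}{1394} = - \frac{648828182089}{106419354}$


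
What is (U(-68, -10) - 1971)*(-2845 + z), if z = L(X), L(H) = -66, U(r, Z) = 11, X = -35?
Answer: 5705560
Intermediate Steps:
z = -66
(U(-68, -10) - 1971)*(-2845 + z) = (11 - 1971)*(-2845 - 66) = -1960*(-2911) = 5705560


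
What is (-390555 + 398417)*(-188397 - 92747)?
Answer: -2210354128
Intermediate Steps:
(-390555 + 398417)*(-188397 - 92747) = 7862*(-281144) = -2210354128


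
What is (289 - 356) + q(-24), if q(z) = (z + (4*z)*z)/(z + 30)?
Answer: 313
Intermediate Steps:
q(z) = (z + 4*z²)/(30 + z)
(289 - 356) + q(-24) = (289 - 356) - 24*(1 + 4*(-24))/(30 - 24) = -67 - 24*(1 - 96)/6 = -67 - 24*⅙*(-95) = -67 + 380 = 313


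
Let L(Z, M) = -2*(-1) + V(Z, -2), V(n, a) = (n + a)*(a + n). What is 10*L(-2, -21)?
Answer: 180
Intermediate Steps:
V(n, a) = (a + n)² (V(n, a) = (a + n)*(a + n) = (a + n)²)
L(Z, M) = 2 + (-2 + Z)² (L(Z, M) = -2*(-1) + (-2 + Z)² = 2 + (-2 + Z)²)
10*L(-2, -21) = 10*(2 + (-2 - 2)²) = 10*(2 + (-4)²) = 10*(2 + 16) = 10*18 = 180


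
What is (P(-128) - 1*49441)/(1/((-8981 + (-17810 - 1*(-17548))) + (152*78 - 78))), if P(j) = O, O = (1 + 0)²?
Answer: -125330400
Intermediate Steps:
O = 1 (O = 1² = 1)
P(j) = 1
(P(-128) - 1*49441)/(1/((-8981 + (-17810 - 1*(-17548))) + (152*78 - 78))) = (1 - 1*49441)/(1/((-8981 + (-17810 - 1*(-17548))) + (152*78 - 78))) = (1 - 49441)/(1/((-8981 + (-17810 + 17548)) + (11856 - 78))) = -49440/(1/((-8981 - 262) + 11778)) = -49440/(1/(-9243 + 11778)) = -49440/(1/2535) = -49440/1/2535 = -49440*2535 = -125330400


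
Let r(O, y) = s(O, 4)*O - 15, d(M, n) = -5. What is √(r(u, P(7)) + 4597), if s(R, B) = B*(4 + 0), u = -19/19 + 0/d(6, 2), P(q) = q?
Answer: √4566 ≈ 67.572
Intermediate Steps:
u = -1 (u = -19/19 + 0/(-5) = -19*1/19 + 0*(-⅕) = -1 + 0 = -1)
s(R, B) = 4*B (s(R, B) = B*4 = 4*B)
r(O, y) = -15 + 16*O (r(O, y) = (4*4)*O - 15 = 16*O - 15 = -15 + 16*O)
√(r(u, P(7)) + 4597) = √((-15 + 16*(-1)) + 4597) = √((-15 - 16) + 4597) = √(-31 + 4597) = √4566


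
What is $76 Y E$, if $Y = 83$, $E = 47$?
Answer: $296476$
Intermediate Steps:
$76 Y E = 76 \cdot 83 \cdot 47 = 6308 \cdot 47 = 296476$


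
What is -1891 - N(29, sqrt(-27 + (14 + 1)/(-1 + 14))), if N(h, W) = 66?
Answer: -1957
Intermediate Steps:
-1891 - N(29, sqrt(-27 + (14 + 1)/(-1 + 14))) = -1891 - 1*66 = -1891 - 66 = -1957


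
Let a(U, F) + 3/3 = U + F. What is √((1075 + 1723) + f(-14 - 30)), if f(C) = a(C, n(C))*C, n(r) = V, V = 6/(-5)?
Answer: √120770/5 ≈ 69.504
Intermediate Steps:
V = -6/5 (V = 6*(-⅕) = -6/5 ≈ -1.2000)
n(r) = -6/5
a(U, F) = -1 + F + U (a(U, F) = -1 + (U + F) = -1 + (F + U) = -1 + F + U)
f(C) = C*(-11/5 + C) (f(C) = (-1 - 6/5 + C)*C = (-11/5 + C)*C = C*(-11/5 + C))
√((1075 + 1723) + f(-14 - 30)) = √((1075 + 1723) + (-14 - 30)*(-11 + 5*(-14 - 30))/5) = √(2798 + (⅕)*(-44)*(-11 + 5*(-44))) = √(2798 + (⅕)*(-44)*(-11 - 220)) = √(2798 + (⅕)*(-44)*(-231)) = √(2798 + 10164/5) = √(24154/5) = √120770/5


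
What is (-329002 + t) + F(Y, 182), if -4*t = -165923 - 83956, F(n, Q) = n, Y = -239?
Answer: -1067085/4 ≈ -2.6677e+5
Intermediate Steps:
t = 249879/4 (t = -(-165923 - 83956)/4 = -1/4*(-249879) = 249879/4 ≈ 62470.)
(-329002 + t) + F(Y, 182) = (-329002 + 249879/4) - 239 = -1066129/4 - 239 = -1067085/4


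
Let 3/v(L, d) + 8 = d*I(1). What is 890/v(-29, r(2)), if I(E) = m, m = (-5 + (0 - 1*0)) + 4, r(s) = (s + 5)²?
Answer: -16910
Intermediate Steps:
r(s) = (5 + s)²
m = -1 (m = (-5 + (0 + 0)) + 4 = (-5 + 0) + 4 = -5 + 4 = -1)
I(E) = -1
v(L, d) = 3/(-8 - d) (v(L, d) = 3/(-8 + d*(-1)) = 3/(-8 - d))
890/v(-29, r(2)) = 890/((3/(-8 - (5 + 2)²))) = 890/((3/(-8 - 1*7²))) = 890/((3/(-8 - 1*49))) = 890/((3/(-8 - 49))) = 890/((3/(-57))) = 890/((3*(-1/57))) = 890/(-1/19) = 890*(-19) = -16910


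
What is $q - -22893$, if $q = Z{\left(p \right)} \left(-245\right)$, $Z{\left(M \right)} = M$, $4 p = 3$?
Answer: $\frac{90837}{4} \approx 22709.0$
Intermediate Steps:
$p = \frac{3}{4}$ ($p = \frac{1}{4} \cdot 3 = \frac{3}{4} \approx 0.75$)
$q = - \frac{735}{4}$ ($q = \frac{3}{4} \left(-245\right) = - \frac{735}{4} \approx -183.75$)
$q - -22893 = - \frac{735}{4} - -22893 = - \frac{735}{4} + 22893 = \frac{90837}{4}$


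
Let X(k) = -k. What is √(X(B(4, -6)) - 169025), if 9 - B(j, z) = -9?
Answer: I*√169043 ≈ 411.15*I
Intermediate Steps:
B(j, z) = 18 (B(j, z) = 9 - 1*(-9) = 9 + 9 = 18)
√(X(B(4, -6)) - 169025) = √(-1*18 - 169025) = √(-18 - 169025) = √(-169043) = I*√169043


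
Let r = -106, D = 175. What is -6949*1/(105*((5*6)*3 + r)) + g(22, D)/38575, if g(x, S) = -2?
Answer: 53610863/12961200 ≈ 4.1363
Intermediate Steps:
-6949*1/(105*((5*6)*3 + r)) + g(22, D)/38575 = -6949*1/(105*((5*6)*3 - 106)) - 2/38575 = -6949*1/(105*(30*3 - 106)) - 2*1/38575 = -6949*1/(105*(90 - 106)) - 2/38575 = -6949/((-16*105)) - 2/38575 = -6949/(-1680) - 2/38575 = -6949*(-1/1680) - 2/38575 = 6949/1680 - 2/38575 = 53610863/12961200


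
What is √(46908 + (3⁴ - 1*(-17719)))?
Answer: 2*√16177 ≈ 254.38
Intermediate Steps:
√(46908 + (3⁴ - 1*(-17719))) = √(46908 + (81 + 17719)) = √(46908 + 17800) = √64708 = 2*√16177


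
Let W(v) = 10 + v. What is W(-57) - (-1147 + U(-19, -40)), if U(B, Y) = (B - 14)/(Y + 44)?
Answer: 4433/4 ≈ 1108.3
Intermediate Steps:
U(B, Y) = (-14 + B)/(44 + Y)
W(-57) - (-1147 + U(-19, -40)) = (10 - 57) - (-1147 + (-14 - 19)/(44 - 40)) = -47 - (-1147 - 33/4) = -47 - 1*(-4621/4) = -47 + 4621/4 = 4433/4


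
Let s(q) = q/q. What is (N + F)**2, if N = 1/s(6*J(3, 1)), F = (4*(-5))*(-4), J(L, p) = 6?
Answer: 6561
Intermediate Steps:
F = 80 (F = -20*(-4) = 80)
s(q) = 1
N = 1 (N = 1/1 = 1)
(N + F)**2 = (1 + 80)**2 = 81**2 = 6561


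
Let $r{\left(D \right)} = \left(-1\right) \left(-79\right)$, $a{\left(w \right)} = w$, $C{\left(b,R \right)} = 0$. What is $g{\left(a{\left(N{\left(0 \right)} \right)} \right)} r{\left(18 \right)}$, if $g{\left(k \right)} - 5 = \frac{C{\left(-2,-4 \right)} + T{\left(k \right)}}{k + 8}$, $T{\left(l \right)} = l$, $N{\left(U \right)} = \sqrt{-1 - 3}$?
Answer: $\frac{6794}{17} + \frac{316 i}{17} \approx 399.65 + 18.588 i$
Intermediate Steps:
$N{\left(U \right)} = 2 i$ ($N{\left(U \right)} = \sqrt{-4} = 2 i$)
$r{\left(D \right)} = 79$
$g{\left(k \right)} = 5 + \frac{k}{8 + k}$ ($g{\left(k \right)} = 5 + \frac{0 + k}{k + 8} = 5 + \frac{k}{8 + k}$)
$g{\left(a{\left(N{\left(0 \right)} \right)} \right)} r{\left(18 \right)} = \frac{2 \left(20 + 3 \cdot 2 i\right)}{8 + 2 i} 79 = 2 \frac{8 - 2 i}{68} \left(20 + 6 i\right) 79 = \frac{\left(8 - 2 i\right) \left(20 + 6 i\right)}{34} \cdot 79 = \frac{79 \left(8 - 2 i\right) \left(20 + 6 i\right)}{34}$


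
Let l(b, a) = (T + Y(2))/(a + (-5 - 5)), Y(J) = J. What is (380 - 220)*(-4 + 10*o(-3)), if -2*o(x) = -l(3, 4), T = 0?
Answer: -2720/3 ≈ -906.67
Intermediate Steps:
l(b, a) = 2/(-10 + a) (l(b, a) = (0 + 2)/(a + (-5 - 5)) = 2/(a - 10) = 2/(-10 + a))
o(x) = -1/6 (o(x) = -(-1)*2/(-10 + 4)/2 = -(-1)*2/(-6)/2 = -(-1)*2*(-1/6)/2 = -(-1)*(-1)/(2*3) = -1/2*1/3 = -1/6)
(380 - 220)*(-4 + 10*o(-3)) = (380 - 220)*(-4 + 10*(-1/6)) = 160*(-4 - 5/3) = 160*(-17/3) = -2720/3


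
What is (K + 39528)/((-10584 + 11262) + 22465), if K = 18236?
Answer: 57764/23143 ≈ 2.4960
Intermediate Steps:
(K + 39528)/((-10584 + 11262) + 22465) = (18236 + 39528)/((-10584 + 11262) + 22465) = 57764/(678 + 22465) = 57764/23143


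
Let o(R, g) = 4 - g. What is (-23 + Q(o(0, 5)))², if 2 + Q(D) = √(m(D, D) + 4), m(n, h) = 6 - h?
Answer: (25 - √11)² ≈ 470.17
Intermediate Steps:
Q(D) = -2 + √(10 - D) (Q(D) = -2 + √((6 - D) + 4) = -2 + √(10 - D))
(-23 + Q(o(0, 5)))² = (-23 + (-2 + √(10 - (4 - 1*5))))² = (-23 + (-2 + √(10 - (4 - 5))))² = (-23 + (-2 + √(10 - 1*(-1))))² = (-23 + (-2 + √(10 + 1)))² = (-23 + (-2 + √11))² = (-25 + √11)²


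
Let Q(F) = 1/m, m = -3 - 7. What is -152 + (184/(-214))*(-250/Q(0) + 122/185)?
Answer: -45570064/19795 ≈ -2302.1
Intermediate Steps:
m = -10
Q(F) = -1/10 (Q(F) = 1/(-10) = -1/10)
-152 + (184/(-214))*(-250/Q(0) + 122/185) = -152 + (184/(-214))*(-250/(-1/10) + 122/185) = -152 + (184*(-1/214))*(-250*(-10) + 122*(1/185)) = -152 - 92*(2500 + 122/185)/107 = -152 - 92/107*462622/185 = -152 - 42561224/19795 = -45570064/19795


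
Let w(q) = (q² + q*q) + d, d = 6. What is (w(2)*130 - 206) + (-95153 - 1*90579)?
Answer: -184118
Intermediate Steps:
w(q) = 6 + 2*q² (w(q) = (q² + q*q) + 6 = (q² + q²) + 6 = 2*q² + 6 = 6 + 2*q²)
(w(2)*130 - 206) + (-95153 - 1*90579) = ((6 + 2*2²)*130 - 206) + (-95153 - 1*90579) = ((6 + 2*4)*130 - 206) + (-95153 - 90579) = ((6 + 8)*130 - 206) - 185732 = (14*130 - 206) - 185732 = (1820 - 206) - 185732 = 1614 - 185732 = -184118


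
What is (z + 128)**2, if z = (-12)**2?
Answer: 73984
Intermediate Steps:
z = 144
(z + 128)**2 = (144 + 128)**2 = 272**2 = 73984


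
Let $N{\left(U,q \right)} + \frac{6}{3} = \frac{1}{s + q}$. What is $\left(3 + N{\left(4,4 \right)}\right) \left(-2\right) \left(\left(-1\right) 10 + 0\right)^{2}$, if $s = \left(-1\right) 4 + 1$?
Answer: $-400$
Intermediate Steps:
$s = -3$ ($s = -4 + 1 = -3$)
$N{\left(U,q \right)} = -2 + \frac{1}{-3 + q}$
$\left(3 + N{\left(4,4 \right)}\right) \left(-2\right) \left(\left(-1\right) 10 + 0\right)^{2} = \left(3 + \frac{7 - 8}{-3 + 4}\right) \left(-2\right) \left(\left(-1\right) 10 + 0\right)^{2} = \left(3 + \frac{7 - 8}{1}\right) \left(-2\right) \left(-10 + 0\right)^{2} = \left(3 + 1 \left(-1\right)\right) \left(-2\right) \left(-10\right)^{2} = \left(3 - 1\right) \left(-2\right) 100 = 2 \left(-2\right) 100 = \left(-4\right) 100 = -400$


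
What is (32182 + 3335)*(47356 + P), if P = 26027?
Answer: 2606344011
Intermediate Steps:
(32182 + 3335)*(47356 + P) = (32182 + 3335)*(47356 + 26027) = 35517*73383 = 2606344011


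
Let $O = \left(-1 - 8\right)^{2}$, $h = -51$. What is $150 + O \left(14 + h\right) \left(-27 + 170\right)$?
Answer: $-428421$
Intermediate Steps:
$O = 81$ ($O = \left(-9\right)^{2} = 81$)
$150 + O \left(14 + h\right) \left(-27 + 170\right) = 150 + 81 \left(14 - 51\right) \left(-27 + 170\right) = 150 + 81 \left(\left(-37\right) 143\right) = 150 + 81 \left(-5291\right) = 150 - 428571 = -428421$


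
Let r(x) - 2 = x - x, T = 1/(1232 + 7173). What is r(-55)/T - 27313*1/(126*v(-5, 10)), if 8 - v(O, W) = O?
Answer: 2115959/126 ≈ 16793.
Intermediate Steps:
v(O, W) = 8 - O
T = 1/8405 ≈ 0.00011898
r(x) = 2 (r(x) = 2 + (x - x) = 2 + 0 = 2)
r(-55)/T - 27313*1/(126*v(-5, 10)) = 2/(1/8405) - 27313*1/(126*(8 - 1*(-5))) = 2*8405 - 27313*1/(126*(8 + 5)) = 16810 - 27313/(13*126) = 16810 - 27313/1638 = 16810 - 27313*1/1638 = 16810 - 2101/126 = 2115959/126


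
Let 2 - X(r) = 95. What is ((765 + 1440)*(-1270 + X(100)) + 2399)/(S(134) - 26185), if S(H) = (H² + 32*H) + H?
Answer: 3003016/3807 ≈ 788.81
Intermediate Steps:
X(r) = -93 (X(r) = 2 - 1*95 = 2 - 95 = -93)
S(H) = H² + 33*H
((765 + 1440)*(-1270 + X(100)) + 2399)/(S(134) - 26185) = ((765 + 1440)*(-1270 - 93) + 2399)/(134*(33 + 134) - 26185) = (2205*(-1363) + 2399)/(134*167 - 26185) = (-3005415 + 2399)/(22378 - 26185) = -3003016/(-3807) = -3003016*(-1/3807) = 3003016/3807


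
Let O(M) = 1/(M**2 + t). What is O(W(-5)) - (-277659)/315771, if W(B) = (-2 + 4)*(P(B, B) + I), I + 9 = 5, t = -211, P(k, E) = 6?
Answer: 17942578/20525115 ≈ 0.87418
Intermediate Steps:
I = -4 (I = -9 + 5 = -4)
W(B) = 4 (W(B) = (-2 + 4)*(6 - 4) = 2*2 = 4)
O(M) = 1/(-211 + M**2) (O(M) = 1/(M**2 - 211) = 1/(-211 + M**2))
O(W(-5)) - (-277659)/315771 = 1/(-211 + 4**2) - (-277659)/315771 = 1/(-211 + 16) - (-277659)/315771 = 1/(-195) - 1*(-92553/105257) = -1/195 + 92553/105257 = 17942578/20525115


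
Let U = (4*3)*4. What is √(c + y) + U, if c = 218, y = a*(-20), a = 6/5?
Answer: 48 + √194 ≈ 61.928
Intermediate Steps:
a = 6/5 (a = 6*(⅕) = 6/5 ≈ 1.2000)
y = -24 (y = (6/5)*(-20) = -24)
U = 48 (U = 12*4 = 48)
√(c + y) + U = √(218 - 24) + 48 = √194 + 48 = 48 + √194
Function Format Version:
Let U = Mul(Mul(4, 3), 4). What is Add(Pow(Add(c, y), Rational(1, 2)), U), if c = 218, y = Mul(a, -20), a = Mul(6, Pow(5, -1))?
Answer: Add(48, Pow(194, Rational(1, 2))) ≈ 61.928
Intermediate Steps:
a = Rational(6, 5) (a = Mul(6, Rational(1, 5)) = Rational(6, 5) ≈ 1.2000)
y = -24 (y = Mul(Rational(6, 5), -20) = -24)
U = 48 (U = Mul(12, 4) = 48)
Add(Pow(Add(c, y), Rational(1, 2)), U) = Add(Pow(Add(218, -24), Rational(1, 2)), 48) = Add(Pow(194, Rational(1, 2)), 48) = Add(48, Pow(194, Rational(1, 2)))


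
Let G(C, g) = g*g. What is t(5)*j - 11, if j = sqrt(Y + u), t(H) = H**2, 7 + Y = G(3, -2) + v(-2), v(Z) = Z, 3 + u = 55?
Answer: -11 + 25*sqrt(47) ≈ 160.39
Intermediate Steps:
u = 52 (u = -3 + 55 = 52)
G(C, g) = g**2
Y = -5 (Y = -7 + ((-2)**2 - 2) = -7 + (4 - 2) = -7 + 2 = -5)
j = sqrt(47) (j = sqrt(-5 + 52) = sqrt(47) ≈ 6.8557)
t(5)*j - 11 = 5**2*sqrt(47) - 11 = 25*sqrt(47) - 11 = -11 + 25*sqrt(47)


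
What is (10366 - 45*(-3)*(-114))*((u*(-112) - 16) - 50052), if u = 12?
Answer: 258293888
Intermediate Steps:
(10366 - 45*(-3)*(-114))*((u*(-112) - 16) - 50052) = (10366 - 45*(-3)*(-114))*((12*(-112) - 16) - 50052) = (10366 + 135*(-114))*((-1344 - 16) - 50052) = (10366 - 15390)*(-1360 - 50052) = -5024*(-51412) = 258293888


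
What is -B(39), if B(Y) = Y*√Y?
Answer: -39*√39 ≈ -243.55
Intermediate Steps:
B(Y) = Y^(3/2)
-B(39) = -39^(3/2) = -39*√39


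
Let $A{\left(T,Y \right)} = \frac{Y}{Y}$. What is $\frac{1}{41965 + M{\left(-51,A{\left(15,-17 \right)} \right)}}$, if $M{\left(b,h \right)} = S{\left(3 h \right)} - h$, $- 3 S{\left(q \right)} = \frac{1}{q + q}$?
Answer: $\frac{18}{755351} \approx 2.383 \cdot 10^{-5}$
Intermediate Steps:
$S{\left(q \right)} = - \frac{1}{6 q}$ ($S{\left(q \right)} = - \frac{1}{3 \left(q + q\right)} = - \frac{1}{3 \cdot 2 q} = - \frac{\frac{1}{2} \frac{1}{q}}{3} = - \frac{1}{6 q}$)
$A{\left(T,Y \right)} = 1$
$M{\left(b,h \right)} = - h - \frac{1}{18 h}$ ($M{\left(b,h \right)} = - \frac{1}{6 \cdot 3 h} - h = - \frac{\frac{1}{3} \frac{1}{h}}{6} - h = - \frac{1}{18 h} - h = - h - \frac{1}{18 h}$)
$\frac{1}{41965 + M{\left(-51,A{\left(15,-17 \right)} \right)}} = \frac{1}{41965 - \left(1 + \frac{1}{18 \cdot 1}\right)} = \frac{1}{41965 - \frac{19}{18}} = \frac{1}{\frac{755351}{18}} = \frac{18}{755351}$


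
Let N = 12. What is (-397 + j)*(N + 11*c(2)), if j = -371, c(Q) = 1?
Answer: -17664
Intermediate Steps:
(-397 + j)*(N + 11*c(2)) = (-397 - 371)*(12 + 11*1) = -768*(12 + 11) = -768*23 = -17664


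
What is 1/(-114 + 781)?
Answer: 1/667 ≈ 0.0014993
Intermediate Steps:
1/(-114 + 781) = 1/667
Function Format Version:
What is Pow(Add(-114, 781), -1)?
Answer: Rational(1, 667) ≈ 0.0014993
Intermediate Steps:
Pow(Add(-114, 781), -1) = Pow(667, -1) = Rational(1, 667)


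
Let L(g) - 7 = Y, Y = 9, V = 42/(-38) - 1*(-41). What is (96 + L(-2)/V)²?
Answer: 1334879296/143641 ≈ 9293.2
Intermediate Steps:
V = 758/19 (V = 42*(-1/38) + 41 = -21/19 + 41 = 758/19 ≈ 39.895)
L(g) = 16 (L(g) = 7 + 9 = 16)
(96 + L(-2)/V)² = (96 + 16/(758/19))² = (96 + 16*(19/758))² = (96 + 152/379)² = (36536/379)² = 1334879296/143641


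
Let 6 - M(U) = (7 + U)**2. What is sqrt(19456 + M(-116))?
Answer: 19*sqrt(21) ≈ 87.069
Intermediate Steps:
M(U) = 6 - (7 + U)**2
sqrt(19456 + M(-116)) = sqrt(19456 + (6 - (7 - 116)**2)) = sqrt(19456 + (6 - 1*(-109)**2)) = sqrt(19456 + (6 - 1*11881)) = sqrt(19456 + (6 - 11881)) = sqrt(19456 - 11875) = sqrt(7581) = 19*sqrt(21)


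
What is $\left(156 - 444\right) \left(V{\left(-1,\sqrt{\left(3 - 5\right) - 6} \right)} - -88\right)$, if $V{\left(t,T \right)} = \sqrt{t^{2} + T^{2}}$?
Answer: $-25344 - 288 i \sqrt{7} \approx -25344.0 - 761.98 i$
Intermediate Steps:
$V{\left(t,T \right)} = \sqrt{T^{2} + t^{2}}$
$\left(156 - 444\right) \left(V{\left(-1,\sqrt{\left(3 - 5\right) - 6} \right)} - -88\right) = \left(156 - 444\right) \left(\sqrt{\left(\sqrt{\left(3 - 5\right) - 6}\right)^{2} + \left(-1\right)^{2}} - -88\right) = - 288 \left(\sqrt{\left(\sqrt{\left(3 - 5\right) - 6}\right)^{2} + 1} + 88\right) = - 288 \left(\sqrt{\left(\sqrt{-2 - 6}\right)^{2} + 1} + 88\right) = - 288 \left(\sqrt{\left(\sqrt{-8}\right)^{2} + 1} + 88\right) = - 288 \left(\sqrt{\left(2 i \sqrt{2}\right)^{2} + 1} + 88\right) = - 288 \left(\sqrt{-8 + 1} + 88\right) = - 288 \left(\sqrt{-7} + 88\right) = - 288 \left(i \sqrt{7} + 88\right) = - 288 \left(88 + i \sqrt{7}\right) = -25344 - 288 i \sqrt{7}$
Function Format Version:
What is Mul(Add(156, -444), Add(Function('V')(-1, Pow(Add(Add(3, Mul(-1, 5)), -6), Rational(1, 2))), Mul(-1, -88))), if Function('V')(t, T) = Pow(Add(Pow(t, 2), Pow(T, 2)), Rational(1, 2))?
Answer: Add(-25344, Mul(-288, I, Pow(7, Rational(1, 2)))) ≈ Add(-25344., Mul(-761.98, I))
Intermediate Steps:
Function('V')(t, T) = Pow(Add(Pow(T, 2), Pow(t, 2)), Rational(1, 2))
Mul(Add(156, -444), Add(Function('V')(-1, Pow(Add(Add(3, Mul(-1, 5)), -6), Rational(1, 2))), Mul(-1, -88))) = Mul(Add(156, -444), Add(Pow(Add(Pow(Pow(Add(Add(3, Mul(-1, 5)), -6), Rational(1, 2)), 2), Pow(-1, 2)), Rational(1, 2)), Mul(-1, -88))) = Mul(-288, Add(Pow(Add(Pow(Pow(Add(Add(3, -5), -6), Rational(1, 2)), 2), 1), Rational(1, 2)), 88)) = Mul(-288, Add(Pow(Add(Pow(Pow(Add(-2, -6), Rational(1, 2)), 2), 1), Rational(1, 2)), 88)) = Mul(-288, Add(Pow(Add(Pow(Pow(-8, Rational(1, 2)), 2), 1), Rational(1, 2)), 88)) = Mul(-288, Add(Pow(Add(Pow(Mul(2, I, Pow(2, Rational(1, 2))), 2), 1), Rational(1, 2)), 88)) = Mul(-288, Add(Pow(Add(-8, 1), Rational(1, 2)), 88)) = Mul(-288, Add(Pow(-7, Rational(1, 2)), 88)) = Mul(-288, Add(Mul(I, Pow(7, Rational(1, 2))), 88)) = Mul(-288, Add(88, Mul(I, Pow(7, Rational(1, 2))))) = Add(-25344, Mul(-288, I, Pow(7, Rational(1, 2))))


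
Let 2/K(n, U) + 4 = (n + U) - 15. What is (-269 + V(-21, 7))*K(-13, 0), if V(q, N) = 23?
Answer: 123/8 ≈ 15.375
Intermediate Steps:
K(n, U) = 2/(-19 + U + n) (K(n, U) = 2/(-4 + ((n + U) - 15)) = 2/(-4 + ((U + n) - 15)) = 2/(-4 + (-15 + U + n)) = 2/(-19 + U + n))
(-269 + V(-21, 7))*K(-13, 0) = (-269 + 23)*(2/(-19 + 0 - 13)) = -492/(-32) = -492*(-1)/32 = -246*(-1/16) = 123/8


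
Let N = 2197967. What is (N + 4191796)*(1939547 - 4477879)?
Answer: -16219339895316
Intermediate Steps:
(N + 4191796)*(1939547 - 4477879) = (2197967 + 4191796)*(1939547 - 4477879) = 6389763*(-2538332) = -16219339895316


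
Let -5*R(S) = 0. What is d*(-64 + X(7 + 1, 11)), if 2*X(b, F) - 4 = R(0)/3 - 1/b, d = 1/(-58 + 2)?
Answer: 993/896 ≈ 1.1083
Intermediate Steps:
R(S) = 0 (R(S) = -1/5*0 = 0)
d = -1/56 (d = 1/(-56) = -1/56 ≈ -0.017857)
X(b, F) = 2 - 1/(2*b) (X(b, F) = 2 + (0/3 - 1/b)/2 = 2 + (0*(1/3) - 1/b)/2 = 2 + (0 - 1/b)/2 = 2 + (-1/b)/2 = 2 - 1/(2*b))
d*(-64 + X(7 + 1, 11)) = -(-64 + (2 - 1/(2*(7 + 1))))/56 = -(-64 + (2 - 1/2/8))/56 = -(-64 + (2 - 1/2*1/8))/56 = -(-64 + (2 - 1/16))/56 = -(-64 + 31/16)/56 = -1/56*(-993/16) = 993/896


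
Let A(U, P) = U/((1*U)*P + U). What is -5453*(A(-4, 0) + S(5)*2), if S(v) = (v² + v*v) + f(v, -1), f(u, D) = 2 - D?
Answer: -583471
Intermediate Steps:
A(U, P) = U/(U + P*U) (A(U, P) = U/(U*P + U) = U/(P*U + U) = U/(U + P*U))
S(v) = 3 + 2*v² (S(v) = (v² + v*v) + (2 - 1*(-1)) = (v² + v²) + (2 + 1) = 2*v² + 3 = 3 + 2*v²)
-5453*(A(-4, 0) + S(5)*2) = -5453*(1/(1 + 0) + (3 + 2*5²)*2) = -5453*(1/1 + (3 + 2*25)*2) = -5453*(1 + (3 + 50)*2) = -5453*(1 + 53*2) = -5453*(1 + 106) = -5453*107 = -583471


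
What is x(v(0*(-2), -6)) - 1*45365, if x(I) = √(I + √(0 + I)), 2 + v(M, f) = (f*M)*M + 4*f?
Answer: -45365 + √(-26 + I*√26) ≈ -45365.0 + 5.1232*I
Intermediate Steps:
v(M, f) = -2 + 4*f + f*M² (v(M, f) = -2 + ((f*M)*M + 4*f) = -2 + ((M*f)*M + 4*f) = -2 + (f*M² + 4*f) = -2 + (4*f + f*M²) = -2 + 4*f + f*M²)
x(I) = √(I + √I)
x(v(0*(-2), -6)) - 1*45365 = √((-2 + 4*(-6) - 6*(0*(-2))²) + √(-2 + 4*(-6) - 6*(0*(-2))²)) - 1*45365 = √((-2 - 24 - 6*0²) + √(-2 - 24 - 6*0²)) - 45365 = √((-2 - 24 - 6*0) + √(-2 - 24 - 6*0)) - 45365 = √((-2 - 24 + 0) + √(-2 - 24 + 0)) - 45365 = √(-26 + √(-26)) - 45365 = √(-26 + I*√26) - 45365 = -45365 + √(-26 + I*√26)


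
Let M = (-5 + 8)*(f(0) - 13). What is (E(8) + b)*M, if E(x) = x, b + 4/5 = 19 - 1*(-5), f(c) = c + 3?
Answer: -936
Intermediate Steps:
f(c) = 3 + c
b = 116/5 (b = -⅘ + (19 - 1*(-5)) = -⅘ + (19 + 5) = -⅘ + 24 = 116/5 ≈ 23.200)
M = -30 (M = (-5 + 8)*((3 + 0) - 13) = 3*(3 - 13) = 3*(-10) = -30)
(E(8) + b)*M = (8 + 116/5)*(-30) = (156/5)*(-30) = -936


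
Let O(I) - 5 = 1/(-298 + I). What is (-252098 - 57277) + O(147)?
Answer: -46714871/151 ≈ -3.0937e+5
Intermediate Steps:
O(I) = 5 + 1/(-298 + I)
(-252098 - 57277) + O(147) = (-252098 - 57277) + (-1489 + 5*147)/(-298 + 147) = -309375 + (-1489 + 735)/(-151) = -309375 - 1/151*(-754) = -309375 + 754/151 = -46714871/151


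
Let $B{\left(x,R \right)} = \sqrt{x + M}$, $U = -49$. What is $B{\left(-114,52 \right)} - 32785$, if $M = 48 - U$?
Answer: $-32785 + i \sqrt{17} \approx -32785.0 + 4.1231 i$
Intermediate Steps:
$M = 97$ ($M = 48 - -49 = 48 + 49 = 97$)
$B{\left(x,R \right)} = \sqrt{97 + x}$ ($B{\left(x,R \right)} = \sqrt{x + 97} = \sqrt{97 + x}$)
$B{\left(-114,52 \right)} - 32785 = \sqrt{97 - 114} - 32785 = \sqrt{-17} - 32785 = i \sqrt{17} - 32785 = -32785 + i \sqrt{17}$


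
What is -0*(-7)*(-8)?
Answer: 0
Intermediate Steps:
-0*(-7)*(-8) = -0*(-8) = -1*0 = 0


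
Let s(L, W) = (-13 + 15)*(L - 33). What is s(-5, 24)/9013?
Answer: -76/9013 ≈ -0.0084323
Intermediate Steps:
s(L, W) = -66 + 2*L (s(L, W) = 2*(-33 + L) = -66 + 2*L)
s(-5, 24)/9013 = (-66 + 2*(-5))/9013 = (-66 - 10)*(1/9013) = -76*1/9013 = -76/9013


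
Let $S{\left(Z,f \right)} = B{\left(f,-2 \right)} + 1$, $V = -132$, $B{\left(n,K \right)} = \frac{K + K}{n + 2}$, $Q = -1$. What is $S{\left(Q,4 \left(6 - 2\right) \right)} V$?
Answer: $- \frac{308}{3} \approx -102.67$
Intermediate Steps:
$B{\left(n,K \right)} = \frac{2 K}{2 + n}$
$S{\left(Z,f \right)} = 1 - \frac{4}{2 + f}$ ($S{\left(Z,f \right)} = 2 \left(-2\right) \frac{1}{2 + f} + 1 = - \frac{4}{2 + f} + 1 = 1 - \frac{4}{2 + f}$)
$S{\left(Q,4 \left(6 - 2\right) \right)} V = \frac{-2 + 4 \left(6 - 2\right)}{2 + 4 \left(6 - 2\right)} \left(-132\right) = \frac{-2 + 4 \cdot 4}{2 + 4 \cdot 4} \left(-132\right) = \frac{-2 + 16}{2 + 16} \left(-132\right) = \frac{1}{18} \cdot 14 \left(-132\right) = \frac{7}{9} \left(-132\right) = - \frac{308}{3}$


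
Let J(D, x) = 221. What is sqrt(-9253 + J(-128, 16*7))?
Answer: 2*I*sqrt(2258) ≈ 95.037*I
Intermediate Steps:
sqrt(-9253 + J(-128, 16*7)) = sqrt(-9253 + 221) = sqrt(-9032) = 2*I*sqrt(2258)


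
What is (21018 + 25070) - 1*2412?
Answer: 43676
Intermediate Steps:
(21018 + 25070) - 1*2412 = 46088 - 2412 = 43676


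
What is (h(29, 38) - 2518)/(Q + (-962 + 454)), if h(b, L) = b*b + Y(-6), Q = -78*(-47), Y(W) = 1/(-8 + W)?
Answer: -23479/44212 ≈ -0.53105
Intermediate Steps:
Q = 3666
h(b, L) = -1/14 + b**2 (h(b, L) = b*b + 1/(-8 - 6) = b**2 + 1/(-14) = b**2 - 1/14 = -1/14 + b**2)
(h(29, 38) - 2518)/(Q + (-962 + 454)) = ((-1/14 + 29**2) - 2518)/(3666 + (-962 + 454)) = ((-1/14 + 841) - 2518)/(3666 - 508) = (11773/14 - 2518)/3158 = -23479/14*1/3158 = -23479/44212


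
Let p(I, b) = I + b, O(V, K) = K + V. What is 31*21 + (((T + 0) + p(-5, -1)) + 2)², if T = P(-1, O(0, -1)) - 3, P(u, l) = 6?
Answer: 652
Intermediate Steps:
T = 3 (T = 6 - 3 = 3)
31*21 + (((T + 0) + p(-5, -1)) + 2)² = 31*21 + (((3 + 0) + (-5 - 1)) + 2)² = 651 + ((3 - 6) + 2)² = 651 + (-3 + 2)² = 651 + (-1)² = 651 + 1 = 652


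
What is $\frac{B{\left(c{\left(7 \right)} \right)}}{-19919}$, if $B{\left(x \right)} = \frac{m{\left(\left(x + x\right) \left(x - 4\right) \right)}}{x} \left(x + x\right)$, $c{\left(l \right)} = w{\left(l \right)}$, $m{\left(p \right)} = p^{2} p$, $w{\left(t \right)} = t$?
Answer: $- \frac{148176}{19919} \approx -7.4389$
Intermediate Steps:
$m{\left(p \right)} = p^{3}$
$c{\left(l \right)} = l$
$B{\left(x \right)} = 16 x^{3} \left(-4 + x\right)^{3}$ ($B{\left(x \right)} = \frac{\left(\left(x + x\right) \left(x - 4\right)\right)^{3}}{x} \left(x + x\right) = \frac{\left(2 x \left(-4 + x\right)\right)^{3}}{x} 2 x = \frac{8 x^{3} \left(-4 + x\right)^{3}}{x} 2 x = 8 x^{2} \left(-4 + x\right)^{3} \cdot 2 x = 16 x^{3} \left(-4 + x\right)^{3}$)
$\frac{B{\left(c{\left(7 \right)} \right)}}{-19919} = \frac{16 \cdot 7^{3} \left(-4 + 7\right)^{3}}{-19919} = 16 \cdot 343 \cdot 3^{3} \left(- \frac{1}{19919}\right) = 16 \cdot 343 \cdot 27 \left(- \frac{1}{19919}\right) = 148176 \left(- \frac{1}{19919}\right) = - \frac{148176}{19919}$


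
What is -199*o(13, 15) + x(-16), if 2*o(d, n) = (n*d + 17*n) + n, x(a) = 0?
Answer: -92535/2 ≈ -46268.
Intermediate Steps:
o(d, n) = 9*n + d*n/2 (o(d, n) = ((n*d + 17*n) + n)/2 = ((d*n + 17*n) + n)/2 = ((17*n + d*n) + n)/2 = (18*n + d*n)/2 = 9*n + d*n/2)
-199*o(13, 15) + x(-16) = -199*15*(18 + 13)/2 + 0 = -199*15*31/2 + 0 = -199*465/2 + 0 = -92535/2 + 0 = -92535/2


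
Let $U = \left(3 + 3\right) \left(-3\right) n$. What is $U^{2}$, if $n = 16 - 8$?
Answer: $20736$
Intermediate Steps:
$n = 8$ ($n = 16 - 8 = 8$)
$U = -144$ ($U = \left(3 + 3\right) \left(-3\right) 8 = 6 \left(-3\right) 8 = \left(-18\right) 8 = -144$)
$U^{2} = \left(-144\right)^{2} = 20736$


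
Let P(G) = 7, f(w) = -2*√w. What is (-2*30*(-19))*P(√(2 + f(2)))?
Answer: 7980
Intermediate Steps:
(-2*30*(-19))*P(√(2 + f(2))) = (-2*30*(-19))*7 = -60*(-19)*7 = 1140*7 = 7980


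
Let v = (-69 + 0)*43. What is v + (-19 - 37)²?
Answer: 169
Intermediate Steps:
v = -2967 (v = -69*43 = -2967)
v + (-19 - 37)² = -2967 + (-19 - 37)² = -2967 + (-56)² = -2967 + 3136 = 169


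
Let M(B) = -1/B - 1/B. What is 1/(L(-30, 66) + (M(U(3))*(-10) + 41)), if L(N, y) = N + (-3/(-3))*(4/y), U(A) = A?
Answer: 11/195 ≈ 0.056410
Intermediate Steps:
M(B) = -2/B
L(N, y) = N + 4/y (L(N, y) = N + (-3*(-⅓))*(4/y) = N + 1*(4/y) = N + 4/y)
1/(L(-30, 66) + (M(U(3))*(-10) + 41)) = 1/((-30 + 4/66) + (-2/3*(-10) + 41)) = 1/((-30 + 4*(1/66)) + (-2*⅓*(-10) + 41)) = 1/((-30 + 2/33) + (-⅔*(-10) + 41)) = 1/(-988/33 + (20/3 + 41)) = 1/(-988/33 + 143/3) = 1/(195/11) = 11/195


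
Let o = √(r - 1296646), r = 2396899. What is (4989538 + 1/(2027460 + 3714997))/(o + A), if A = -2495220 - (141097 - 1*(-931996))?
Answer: -14605720599595187053/10445411616541686316 - 315174281563537*√9093/73117881315791804212 ≈ -1.3987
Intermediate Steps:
o = 11*√9093 (o = √(2396899 - 1296646) = √1100253 = 11*√9093 ≈ 1048.9)
A = -3568313 (A = -2495220 - (141097 + 931996) = -2495220 - 1*1073093 = -2495220 - 1073093 = -3568313)
(4989538 + 1/(2027460 + 3714997))/(o + A) = (4989538 + 1/(2027460 + 3714997))/(11*√9093 - 3568313) = (4989538 + 1/5742457)/(-3568313 + 11*√9093) = 28652207414867/(5742457*(-3568313 + 11*√9093))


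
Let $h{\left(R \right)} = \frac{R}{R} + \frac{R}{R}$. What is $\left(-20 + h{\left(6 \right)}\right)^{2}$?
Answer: $324$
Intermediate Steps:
$h{\left(R \right)} = 2$ ($h{\left(R \right)} = 1 + 1 = 2$)
$\left(-20 + h{\left(6 \right)}\right)^{2} = \left(-20 + 2\right)^{2} = \left(-18\right)^{2} = 324$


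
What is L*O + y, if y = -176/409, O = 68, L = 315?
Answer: 8760604/409 ≈ 21420.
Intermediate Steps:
y = -176/409 (y = -176*1/409 = -176/409 ≈ -0.43032)
L*O + y = 315*68 - 176/409 = 21420 - 176/409 = 8760604/409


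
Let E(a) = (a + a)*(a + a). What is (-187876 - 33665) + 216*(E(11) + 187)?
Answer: -76605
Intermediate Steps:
E(a) = 4*a**2 (E(a) = (2*a)*(2*a) = 4*a**2)
(-187876 - 33665) + 216*(E(11) + 187) = (-187876 - 33665) + 216*(4*11**2 + 187) = -221541 + 216*(4*121 + 187) = -221541 + 216*(484 + 187) = -221541 + 216*671 = -221541 + 144936 = -76605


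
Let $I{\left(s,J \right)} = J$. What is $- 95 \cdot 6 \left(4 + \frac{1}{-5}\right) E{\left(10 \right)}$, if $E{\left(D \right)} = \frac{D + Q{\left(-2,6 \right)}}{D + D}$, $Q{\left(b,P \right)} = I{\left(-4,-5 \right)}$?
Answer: $- \frac{1083}{2} \approx -541.5$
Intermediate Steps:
$Q{\left(b,P \right)} = -5$
$E{\left(D \right)} = \frac{-5 + D}{2 D}$ ($E{\left(D \right)} = \frac{D - 5}{D + D} = \frac{-5 + D}{2 D}$)
$- 95 \cdot 6 \left(4 + \frac{1}{-5}\right) E{\left(10 \right)} = - 95 \cdot 6 \left(4 + \frac{1}{-5}\right) \frac{-5 + 10}{2 \cdot 10} = - 95 \cdot 6 \left(4 - \frac{1}{5}\right) \frac{1}{2} \cdot \frac{1}{10} \cdot 5 = - 95 \cdot 6 \cdot \frac{19}{5} \cdot \frac{1}{4} = \left(-95\right) \frac{114}{5} \cdot \frac{1}{4} = \left(-2166\right) \frac{1}{4} = - \frac{1083}{2}$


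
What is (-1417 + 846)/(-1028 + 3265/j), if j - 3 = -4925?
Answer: 2810462/5063081 ≈ 0.55509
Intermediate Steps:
j = -4922 (j = 3 - 4925 = -4922)
(-1417 + 846)/(-1028 + 3265/j) = (-1417 + 846)/(-1028 + 3265/(-4922)) = -571/(-1028 + 3265*(-1/4922)) = -571/(-1028 - 3265/4922) = -571/(-5063081/4922) = -571*(-4922/5063081) = 2810462/5063081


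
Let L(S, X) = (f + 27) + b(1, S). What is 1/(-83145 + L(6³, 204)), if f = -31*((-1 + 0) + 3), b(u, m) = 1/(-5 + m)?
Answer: -211/17550979 ≈ -1.2022e-5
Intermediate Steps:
f = -62 (f = -31*(-1 + 3) = -31*2 = -62)
L(S, X) = -35 + 1/(-5 + S) (L(S, X) = (-62 + 27) + 1/(-5 + S) = -35 + 1/(-5 + S))
1/(-83145 + L(6³, 204)) = 1/(-83145 + (176 - 35*6³)/(-5 + 6³)) = 1/(-83145 + (176 - 35*216)/(-5 + 216)) = 1/(-83145 + (176 - 7560)/211) = 1/(-83145 + (1/211)*(-7384)) = 1/(-83145 - 7384/211) = 1/(-17550979/211) = -211/17550979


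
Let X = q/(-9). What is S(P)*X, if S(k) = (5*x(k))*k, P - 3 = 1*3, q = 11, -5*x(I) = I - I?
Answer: 0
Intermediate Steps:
x(I) = 0 (x(I) = -(I - I)/5 = -⅕*0 = 0)
P = 6 (P = 3 + 1*3 = 3 + 3 = 6)
S(k) = 0 (S(k) = (5*0)*k = 0*k = 0)
X = -11/9 (X = 11/(-9) = 11*(-⅑) = -11/9 ≈ -1.2222)
S(P)*X = 0*(-11/9) = 0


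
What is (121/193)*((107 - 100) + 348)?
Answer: 42955/193 ≈ 222.56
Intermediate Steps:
(121/193)*((107 - 100) + 348) = (121*(1/193))*(7 + 348) = (121/193)*355 = 42955/193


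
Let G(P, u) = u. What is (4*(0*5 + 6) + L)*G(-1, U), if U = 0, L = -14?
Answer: 0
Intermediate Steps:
(4*(0*5 + 6) + L)*G(-1, U) = (4*(0*5 + 6) - 14)*0 = (4*(0 + 6) - 14)*0 = (4*6 - 14)*0 = (24 - 14)*0 = 10*0 = 0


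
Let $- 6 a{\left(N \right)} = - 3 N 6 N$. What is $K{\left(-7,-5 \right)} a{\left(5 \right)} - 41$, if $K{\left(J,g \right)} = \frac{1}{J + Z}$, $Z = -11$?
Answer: $- \frac{271}{6} \approx -45.167$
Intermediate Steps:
$K{\left(J,g \right)} = \frac{1}{-11 + J}$ ($K{\left(J,g \right)} = \frac{1}{J - 11} = \frac{1}{-11 + J}$)
$a{\left(N \right)} = 3 N^{2}$ ($a{\left(N \right)} = - \frac{- 3 N 6 N}{6} = - \frac{- 18 N N}{6} = - \frac{\left(-18\right) N^{2}}{6} = 3 N^{2}$)
$K{\left(-7,-5 \right)} a{\left(5 \right)} - 41 = \frac{3 \cdot 5^{2}}{-11 - 7} - 41 = \frac{3 \cdot 25}{-18} - 41 = \left(- \frac{1}{18}\right) 75 - 41 = - \frac{25}{6} - 41 = - \frac{271}{6}$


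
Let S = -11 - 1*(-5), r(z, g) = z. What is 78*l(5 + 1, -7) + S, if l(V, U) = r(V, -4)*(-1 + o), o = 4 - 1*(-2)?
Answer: 2334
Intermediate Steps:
o = 6 (o = 4 + 2 = 6)
l(V, U) = 5*V (l(V, U) = V*(-1 + 6) = V*5 = 5*V)
S = -6 (S = -11 + 5 = -6)
78*l(5 + 1, -7) + S = 78*(5*(5 + 1)) - 6 = 78*(5*6) - 6 = 78*30 - 6 = 2340 - 6 = 2334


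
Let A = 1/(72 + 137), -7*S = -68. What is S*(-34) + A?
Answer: -483201/1463 ≈ -330.28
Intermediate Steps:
S = 68/7 (S = -⅐*(-68) = 68/7 ≈ 9.7143)
A = 1/209 ≈ 0.0047847
S*(-34) + A = (68/7)*(-34) + 1/209 = -2312/7 + 1/209 = -483201/1463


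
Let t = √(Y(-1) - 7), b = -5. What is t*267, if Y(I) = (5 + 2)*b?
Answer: 267*I*√42 ≈ 1730.4*I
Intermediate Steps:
Y(I) = -35 (Y(I) = (5 + 2)*(-5) = 7*(-5) = -35)
t = I*√42 (t = √(-35 - 7) = √(-42) = I*√42 ≈ 6.4807*I)
t*267 = (I*√42)*267 = 267*I*√42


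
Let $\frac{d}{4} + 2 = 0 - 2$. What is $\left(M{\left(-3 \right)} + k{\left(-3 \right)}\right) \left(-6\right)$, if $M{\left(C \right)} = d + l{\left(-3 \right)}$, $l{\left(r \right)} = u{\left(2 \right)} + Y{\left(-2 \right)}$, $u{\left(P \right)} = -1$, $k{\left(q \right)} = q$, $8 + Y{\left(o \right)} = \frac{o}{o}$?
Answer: $162$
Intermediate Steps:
$Y{\left(o \right)} = -7$ ($Y{\left(o \right)} = -8 + \frac{o}{o} = -8 + 1 = -7$)
$d = -16$ ($d = -8 + 4 \left(0 - 2\right) = -8 + 4 \left(-2\right) = -8 - 8 = -16$)
$l{\left(r \right)} = -8$ ($l{\left(r \right)} = -1 - 7 = -8$)
$M{\left(C \right)} = -24$ ($M{\left(C \right)} = -16 - 8 = -24$)
$\left(M{\left(-3 \right)} + k{\left(-3 \right)}\right) \left(-6\right) = \left(-24 - 3\right) \left(-6\right) = \left(-27\right) \left(-6\right) = 162$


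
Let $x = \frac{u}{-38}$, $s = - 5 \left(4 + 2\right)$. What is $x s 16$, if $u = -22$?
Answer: $- \frac{5280}{19} \approx -277.89$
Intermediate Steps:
$s = -30$ ($s = \left(-5\right) 6 = -30$)
$x = \frac{11}{19}$ ($x = - \frac{22}{-38} = \left(-22\right) \left(- \frac{1}{38}\right) = \frac{11}{19} \approx 0.57895$)
$x s 16 = \frac{11}{19} \left(-30\right) 16 = \left(- \frac{330}{19}\right) 16 = - \frac{5280}{19}$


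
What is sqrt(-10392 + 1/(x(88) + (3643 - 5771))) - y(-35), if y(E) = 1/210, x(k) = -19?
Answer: -1/210 + 5*I*sqrt(1916122355)/2147 ≈ -0.0047619 + 101.94*I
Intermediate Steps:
y(E) = 1/210
sqrt(-10392 + 1/(x(88) + (3643 - 5771))) - y(-35) = sqrt(-10392 + 1/(-19 + (3643 - 5771))) - 1*1/210 = sqrt(-10392 + 1/(-19 - 2128)) - 1/210 = sqrt(-10392 + 1/(-2147)) - 1/210 = sqrt(-10392 - 1/2147) - 1/210 = sqrt(-22311625/2147) - 1/210 = 5*I*sqrt(1916122355)/2147 - 1/210 = -1/210 + 5*I*sqrt(1916122355)/2147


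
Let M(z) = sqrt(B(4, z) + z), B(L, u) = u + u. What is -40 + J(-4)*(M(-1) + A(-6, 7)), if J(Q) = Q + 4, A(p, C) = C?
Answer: -40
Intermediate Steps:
B(L, u) = 2*u
J(Q) = 4 + Q
M(z) = sqrt(3)*sqrt(z) (M(z) = sqrt(2*z + z) = sqrt(3*z) = sqrt(3)*sqrt(z))
-40 + J(-4)*(M(-1) + A(-6, 7)) = -40 + (4 - 4)*(sqrt(3)*sqrt(-1) + 7) = -40 + 0*(sqrt(3)*I + 7) = -40 + 0*(I*sqrt(3) + 7) = -40 + 0*(7 + I*sqrt(3)) = -40 + 0 = -40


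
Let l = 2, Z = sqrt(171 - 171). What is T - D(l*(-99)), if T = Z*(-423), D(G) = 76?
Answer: -76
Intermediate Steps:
Z = 0 (Z = sqrt(0) = 0)
T = 0 (T = 0*(-423) = 0)
T - D(l*(-99)) = 0 - 1*76 = 0 - 76 = -76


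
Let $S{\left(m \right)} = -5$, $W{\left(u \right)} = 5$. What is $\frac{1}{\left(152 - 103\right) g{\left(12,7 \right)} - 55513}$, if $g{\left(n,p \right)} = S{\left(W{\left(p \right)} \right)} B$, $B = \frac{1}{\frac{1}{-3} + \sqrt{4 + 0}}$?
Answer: $- \frac{1}{55660} \approx -1.7966 \cdot 10^{-5}$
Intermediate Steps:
$B = \frac{3}{5}$ ($B = \frac{1}{- \frac{1}{3} + \sqrt{4}} = \frac{1}{- \frac{1}{3} + 2} = \frac{1}{\frac{5}{3}} = \frac{3}{5} \approx 0.6$)
$g{\left(n,p \right)} = -3$ ($g{\left(n,p \right)} = \left(-5\right) \frac{3}{5} = -3$)
$\frac{1}{\left(152 - 103\right) g{\left(12,7 \right)} - 55513} = \frac{1}{\left(152 - 103\right) \left(-3\right) - 55513} = \frac{1}{49 \left(-3\right) - 55513} = \frac{1}{-147 - 55513} = \frac{1}{-55660} = - \frac{1}{55660}$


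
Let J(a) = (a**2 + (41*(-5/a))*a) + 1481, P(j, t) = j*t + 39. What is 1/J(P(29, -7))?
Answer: 1/28172 ≈ 3.5496e-5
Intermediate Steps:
P(j, t) = 39 + j*t
J(a) = 1276 + a**2 (J(a) = (a**2 + (-205/a)*a) + 1481 = (a**2 - 205) + 1481 = (-205 + a**2) + 1481 = 1276 + a**2)
1/J(P(29, -7)) = 1/(1276 + (39 + 29*(-7))**2) = 1/(1276 + (39 - 203)**2) = 1/(1276 + (-164)**2) = 1/(1276 + 26896) = 1/28172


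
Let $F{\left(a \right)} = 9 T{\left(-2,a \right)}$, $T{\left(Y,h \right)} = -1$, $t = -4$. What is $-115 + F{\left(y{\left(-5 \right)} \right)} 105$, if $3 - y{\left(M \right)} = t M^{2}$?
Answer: $-1060$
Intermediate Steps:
$y{\left(M \right)} = 3 + 4 M^{2}$ ($y{\left(M \right)} = 3 - - 4 M^{2} = 3 + 4 M^{2}$)
$F{\left(a \right)} = -9$ ($F{\left(a \right)} = 9 \left(-1\right) = -9$)
$-115 + F{\left(y{\left(-5 \right)} \right)} 105 = -115 - 945 = -1060$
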